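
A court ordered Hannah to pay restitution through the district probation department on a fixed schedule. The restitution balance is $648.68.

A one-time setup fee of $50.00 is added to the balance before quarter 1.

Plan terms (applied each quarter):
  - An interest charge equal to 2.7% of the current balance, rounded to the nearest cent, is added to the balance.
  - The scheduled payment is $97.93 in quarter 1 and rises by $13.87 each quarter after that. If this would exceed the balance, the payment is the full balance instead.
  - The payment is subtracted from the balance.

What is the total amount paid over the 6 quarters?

$771.02

Quarter 1: opening $698.68; interest $18.86 → $717.54; payment $97.93; balance $619.61
Quarter 2: opening $619.61; interest $16.73 → $636.34; payment $111.80; balance $524.54
Quarter 3: opening $524.54; interest $14.16 → $538.70; payment $125.67; balance $413.03
Quarter 4: opening $413.03; interest $11.15 → $424.18; payment $139.54; balance $284.64
Quarter 5: opening $284.64; interest $7.69 → $292.33; payment $153.41; balance $138.92
Quarter 6: opening $138.92; interest $3.75 → $142.67; payment $142.67; balance $0.00
Total paid: $771.02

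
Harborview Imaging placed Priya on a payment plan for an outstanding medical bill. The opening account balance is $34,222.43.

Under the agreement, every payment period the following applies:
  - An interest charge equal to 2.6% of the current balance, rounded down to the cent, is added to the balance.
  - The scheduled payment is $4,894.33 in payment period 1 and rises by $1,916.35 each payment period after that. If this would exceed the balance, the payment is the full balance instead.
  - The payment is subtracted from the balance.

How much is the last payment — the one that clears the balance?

$6,022.53

Payment period 1: $34,222.43 +$889.78 interest = $35,112.21; pay $4,894.33 → $30,217.88
Payment period 2: $30,217.88 +$785.66 interest = $31,003.54; pay $6,810.68 → $24,192.86
Payment period 3: $24,192.86 +$629.01 interest = $24,821.87; pay $8,727.03 → $16,094.84
Payment period 4: $16,094.84 +$418.46 interest = $16,513.30; pay $10,643.38 → $5,869.92
Payment period 5: $5,869.92 +$152.61 interest = $6,022.53; pay $6,022.53 → $0.00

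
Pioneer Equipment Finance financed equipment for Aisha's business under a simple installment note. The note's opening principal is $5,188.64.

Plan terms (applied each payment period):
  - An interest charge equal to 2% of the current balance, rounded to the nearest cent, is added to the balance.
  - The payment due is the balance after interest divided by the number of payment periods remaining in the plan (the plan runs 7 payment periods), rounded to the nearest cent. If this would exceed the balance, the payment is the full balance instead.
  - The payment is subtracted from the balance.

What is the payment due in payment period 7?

# | Opening | Interest | Payment | End bal
1 | $5,188.64 | $103.77 | $756.06 | $4,536.35
2 | $4,536.35 | $90.73 | $771.18 | $3,855.90
3 | $3,855.90 | $77.12 | $786.60 | $3,146.42
4 | $3,146.42 | $62.93 | $802.34 | $2,407.01
5 | $2,407.01 | $48.14 | $818.38 | $1,636.77
6 | $1,636.77 | $32.74 | $834.76 | $834.75
7 | $834.75 | $16.70 | $851.45 | $0.00

$851.45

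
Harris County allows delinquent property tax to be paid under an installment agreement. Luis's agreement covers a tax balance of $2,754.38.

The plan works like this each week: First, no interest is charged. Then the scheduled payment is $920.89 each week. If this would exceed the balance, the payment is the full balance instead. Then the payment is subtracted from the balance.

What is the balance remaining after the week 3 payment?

Week 1: $2,754.38 − $920.89 → $1,833.49
Week 2: $1,833.49 − $920.89 → $912.60
Week 3: $912.60 − $912.60 → $0.00

$0.00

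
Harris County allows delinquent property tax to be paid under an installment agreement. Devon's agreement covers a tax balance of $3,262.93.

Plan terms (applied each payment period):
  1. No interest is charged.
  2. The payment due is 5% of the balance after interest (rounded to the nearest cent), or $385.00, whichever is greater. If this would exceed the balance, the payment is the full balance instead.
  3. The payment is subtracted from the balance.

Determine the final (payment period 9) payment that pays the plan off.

Payment period 1: $3,262.93 − $385.00 → $2,877.93
Payment period 2: $2,877.93 − $385.00 → $2,492.93
Payment period 3: $2,492.93 − $385.00 → $2,107.93
Payment period 4: $2,107.93 − $385.00 → $1,722.93
Payment period 5: $1,722.93 − $385.00 → $1,337.93
Payment period 6: $1,337.93 − $385.00 → $952.93
Payment period 7: $952.93 − $385.00 → $567.93
Payment period 8: $567.93 − $385.00 → $182.93
Payment period 9: $182.93 − $182.93 → $0.00

$182.93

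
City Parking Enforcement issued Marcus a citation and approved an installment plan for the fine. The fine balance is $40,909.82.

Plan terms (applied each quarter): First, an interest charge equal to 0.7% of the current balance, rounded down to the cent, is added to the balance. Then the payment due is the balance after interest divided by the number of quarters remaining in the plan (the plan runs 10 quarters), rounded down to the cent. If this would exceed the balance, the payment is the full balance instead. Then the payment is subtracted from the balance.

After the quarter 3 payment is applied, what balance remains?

$29,242.47

Quarter 1: opening $40,909.82; interest $286.36 → $41,196.18; payment $4,119.61; balance $37,076.57
Quarter 2: opening $37,076.57; interest $259.53 → $37,336.10; payment $4,148.45; balance $33,187.65
Quarter 3: opening $33,187.65; interest $232.31 → $33,419.96; payment $4,177.49; balance $29,242.47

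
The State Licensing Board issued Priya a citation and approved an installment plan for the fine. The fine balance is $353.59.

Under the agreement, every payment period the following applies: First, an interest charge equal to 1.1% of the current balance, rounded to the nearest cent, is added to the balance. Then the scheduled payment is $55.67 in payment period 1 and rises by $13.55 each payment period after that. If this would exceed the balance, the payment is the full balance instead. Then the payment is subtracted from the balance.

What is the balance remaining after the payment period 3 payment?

Payment period 1: $353.59 +$3.89 interest = $357.48; pay $55.67 → $301.81
Payment period 2: $301.81 +$3.32 interest = $305.13; pay $69.22 → $235.91
Payment period 3: $235.91 +$2.60 interest = $238.51; pay $82.77 → $155.74

$155.74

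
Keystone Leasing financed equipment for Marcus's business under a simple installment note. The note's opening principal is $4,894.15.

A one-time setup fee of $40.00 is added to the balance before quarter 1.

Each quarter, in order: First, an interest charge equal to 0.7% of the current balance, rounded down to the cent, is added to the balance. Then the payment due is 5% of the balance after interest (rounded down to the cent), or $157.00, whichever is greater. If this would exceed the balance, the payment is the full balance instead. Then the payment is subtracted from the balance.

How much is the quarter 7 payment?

Quarter 1: $4,934.15 +$34.53 interest = $4,968.68; pay $248.43 → $4,720.25
Quarter 2: $4,720.25 +$33.04 interest = $4,753.29; pay $237.66 → $4,515.63
Quarter 3: $4,515.63 +$31.60 interest = $4,547.23; pay $227.36 → $4,319.87
Quarter 4: $4,319.87 +$30.23 interest = $4,350.10; pay $217.50 → $4,132.60
Quarter 5: $4,132.60 +$28.92 interest = $4,161.52; pay $208.07 → $3,953.45
Quarter 6: $3,953.45 +$27.67 interest = $3,981.12; pay $199.05 → $3,782.07
Quarter 7: $3,782.07 +$26.47 interest = $3,808.54; pay $190.42 → $3,618.12

$190.42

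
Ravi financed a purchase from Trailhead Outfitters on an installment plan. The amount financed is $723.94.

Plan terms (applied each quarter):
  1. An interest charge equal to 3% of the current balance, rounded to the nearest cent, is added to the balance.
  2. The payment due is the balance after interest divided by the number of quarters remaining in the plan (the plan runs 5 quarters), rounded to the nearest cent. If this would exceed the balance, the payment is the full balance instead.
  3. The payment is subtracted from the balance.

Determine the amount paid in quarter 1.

Quarter 1: opening $723.94; interest $21.72 → $745.66; payment $149.13; balance $596.53

$149.13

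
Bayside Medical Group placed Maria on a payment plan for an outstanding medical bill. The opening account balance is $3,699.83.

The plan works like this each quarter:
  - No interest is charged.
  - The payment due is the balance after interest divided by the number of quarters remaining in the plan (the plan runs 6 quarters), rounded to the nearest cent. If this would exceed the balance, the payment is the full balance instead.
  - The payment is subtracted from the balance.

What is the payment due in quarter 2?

Quarter 1: $3,699.83 − $616.64 → $3,083.19
Quarter 2: $3,083.19 − $616.64 → $2,466.55

$616.64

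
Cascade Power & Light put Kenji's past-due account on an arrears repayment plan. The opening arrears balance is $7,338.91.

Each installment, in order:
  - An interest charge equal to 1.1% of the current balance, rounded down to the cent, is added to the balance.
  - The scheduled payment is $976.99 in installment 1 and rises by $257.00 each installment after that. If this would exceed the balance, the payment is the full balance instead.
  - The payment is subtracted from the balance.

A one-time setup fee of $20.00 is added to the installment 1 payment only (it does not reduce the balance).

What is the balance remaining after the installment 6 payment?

$0.00

# | Opening | Interest | Payment | Fee | End bal
1 | $7,338.91 | $80.72 | $976.99 | $20.00 | $6,442.64
2 | $6,442.64 | $70.86 | $1,233.99 | — | $5,279.51
3 | $5,279.51 | $58.07 | $1,490.99 | — | $3,846.59
4 | $3,846.59 | $42.31 | $1,747.99 | — | $2,140.91
5 | $2,140.91 | $23.55 | $2,004.99 | — | $159.47
6 | $159.47 | $1.75 | $161.22 | — | $0.00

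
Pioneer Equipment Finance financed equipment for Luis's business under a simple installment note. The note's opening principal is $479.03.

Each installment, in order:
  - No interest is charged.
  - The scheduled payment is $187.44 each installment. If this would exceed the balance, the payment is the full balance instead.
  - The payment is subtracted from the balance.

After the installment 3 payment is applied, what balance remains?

$0.00

# | Opening | Payment | End bal
1 | $479.03 | $187.44 | $291.59
2 | $291.59 | $187.44 | $104.15
3 | $104.15 | $104.15 | $0.00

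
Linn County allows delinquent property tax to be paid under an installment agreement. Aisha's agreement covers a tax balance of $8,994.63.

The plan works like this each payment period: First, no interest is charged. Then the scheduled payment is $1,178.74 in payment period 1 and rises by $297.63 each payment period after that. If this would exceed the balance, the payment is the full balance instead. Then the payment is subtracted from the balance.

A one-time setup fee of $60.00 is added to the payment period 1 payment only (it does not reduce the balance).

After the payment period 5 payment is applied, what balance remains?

$124.63

Payment period 1: opening $8,994.63; payment $1,178.74 (+ $60.00 fee); balance $7,815.89
Payment period 2: opening $7,815.89; payment $1,476.37; balance $6,339.52
Payment period 3: opening $6,339.52; payment $1,774.00; balance $4,565.52
Payment period 4: opening $4,565.52; payment $2,071.63; balance $2,493.89
Payment period 5: opening $2,493.89; payment $2,369.26; balance $124.63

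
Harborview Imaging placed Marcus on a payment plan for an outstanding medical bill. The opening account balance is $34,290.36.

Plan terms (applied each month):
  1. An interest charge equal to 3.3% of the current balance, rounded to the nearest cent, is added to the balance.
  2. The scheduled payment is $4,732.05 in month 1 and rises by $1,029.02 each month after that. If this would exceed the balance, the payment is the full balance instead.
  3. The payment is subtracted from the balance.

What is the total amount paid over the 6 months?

Month 1: opening $34,290.36; interest $1,131.58 → $35,421.94; payment $4,732.05; balance $30,689.89
Month 2: opening $30,689.89; interest $1,012.77 → $31,702.66; payment $5,761.07; balance $25,941.59
Month 3: opening $25,941.59; interest $856.07 → $26,797.66; payment $6,790.09; balance $20,007.57
Month 4: opening $20,007.57; interest $660.25 → $20,667.82; payment $7,819.11; balance $12,848.71
Month 5: opening $12,848.71; interest $424.01 → $13,272.72; payment $8,848.13; balance $4,424.59
Month 6: opening $4,424.59; interest $146.01 → $4,570.60; payment $4,570.60; balance $0.00
Total paid: $38,521.05

$38,521.05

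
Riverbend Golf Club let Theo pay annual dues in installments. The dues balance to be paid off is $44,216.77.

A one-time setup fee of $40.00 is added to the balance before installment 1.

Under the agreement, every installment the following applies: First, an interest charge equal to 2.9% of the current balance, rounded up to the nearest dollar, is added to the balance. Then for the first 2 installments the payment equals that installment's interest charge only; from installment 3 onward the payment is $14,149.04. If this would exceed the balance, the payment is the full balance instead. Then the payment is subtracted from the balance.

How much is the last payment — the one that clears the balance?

Installment 1: $44,256.77 +$1,284.00 interest = $45,540.77; pay $1,284.00 → $44,256.77
Installment 2: $44,256.77 +$1,284.00 interest = $45,540.77; pay $1,284.00 → $44,256.77
Installment 3: $44,256.77 +$1,284.00 interest = $45,540.77; pay $14,149.04 → $31,391.73
Installment 4: $31,391.73 +$911.00 interest = $32,302.73; pay $14,149.04 → $18,153.69
Installment 5: $18,153.69 +$527.00 interest = $18,680.69; pay $14,149.04 → $4,531.65
Installment 6: $4,531.65 +$132.00 interest = $4,663.65; pay $4,663.65 → $0.00

$4,663.65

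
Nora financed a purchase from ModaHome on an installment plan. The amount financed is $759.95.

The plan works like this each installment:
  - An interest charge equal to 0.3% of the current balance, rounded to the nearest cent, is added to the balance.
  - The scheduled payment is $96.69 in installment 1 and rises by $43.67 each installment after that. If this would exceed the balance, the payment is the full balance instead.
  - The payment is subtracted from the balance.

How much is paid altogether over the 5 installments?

Installment 1: $759.95 +$2.28 interest = $762.23; pay $96.69 → $665.54
Installment 2: $665.54 +$2.00 interest = $667.54; pay $140.36 → $527.18
Installment 3: $527.18 +$1.58 interest = $528.76; pay $184.03 → $344.73
Installment 4: $344.73 +$1.03 interest = $345.76; pay $227.70 → $118.06
Installment 5: $118.06 +$0.35 interest = $118.41; pay $118.41 → $0.00
Total paid: $767.19

$767.19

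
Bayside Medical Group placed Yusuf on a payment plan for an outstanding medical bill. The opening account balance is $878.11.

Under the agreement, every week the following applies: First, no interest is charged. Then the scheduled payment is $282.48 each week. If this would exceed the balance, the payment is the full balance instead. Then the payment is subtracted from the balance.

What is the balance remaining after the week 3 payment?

$30.67

Week 1: opening $878.11; payment $282.48; balance $595.63
Week 2: opening $595.63; payment $282.48; balance $313.15
Week 3: opening $313.15; payment $282.48; balance $30.67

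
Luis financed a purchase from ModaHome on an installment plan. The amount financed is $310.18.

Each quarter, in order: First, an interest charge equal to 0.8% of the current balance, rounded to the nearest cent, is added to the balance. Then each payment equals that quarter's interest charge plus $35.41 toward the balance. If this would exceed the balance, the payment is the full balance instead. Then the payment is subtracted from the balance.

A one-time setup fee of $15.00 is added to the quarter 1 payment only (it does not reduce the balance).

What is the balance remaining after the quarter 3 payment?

Quarter 1: opening $310.18; interest $2.48 → $312.66; payment $37.89 (+ $15.00 fee); balance $274.77
Quarter 2: opening $274.77; interest $2.20 → $276.97; payment $37.61; balance $239.36
Quarter 3: opening $239.36; interest $1.91 → $241.27; payment $37.32; balance $203.95

$203.95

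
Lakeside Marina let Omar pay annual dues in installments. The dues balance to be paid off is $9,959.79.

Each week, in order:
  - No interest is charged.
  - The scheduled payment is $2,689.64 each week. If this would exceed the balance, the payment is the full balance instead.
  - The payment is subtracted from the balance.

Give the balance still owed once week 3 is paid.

# | Opening | Payment | End bal
1 | $9,959.79 | $2,689.64 | $7,270.15
2 | $7,270.15 | $2,689.64 | $4,580.51
3 | $4,580.51 | $2,689.64 | $1,890.87

$1,890.87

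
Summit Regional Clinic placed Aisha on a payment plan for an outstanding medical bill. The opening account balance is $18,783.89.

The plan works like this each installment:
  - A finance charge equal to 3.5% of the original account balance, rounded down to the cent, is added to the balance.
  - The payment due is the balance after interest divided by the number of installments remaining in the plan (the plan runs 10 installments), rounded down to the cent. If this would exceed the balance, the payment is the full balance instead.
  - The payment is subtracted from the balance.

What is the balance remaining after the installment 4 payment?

Installment 1: opening $18,783.89; interest $657.43 → $19,441.32; payment $1,944.13; balance $17,497.19
Installment 2: opening $17,497.19; interest $657.43 → $18,154.62; payment $2,017.18; balance $16,137.44
Installment 3: opening $16,137.44; interest $657.43 → $16,794.87; payment $2,099.35; balance $14,695.52
Installment 4: opening $14,695.52; interest $657.43 → $15,352.95; payment $2,193.27; balance $13,159.68

$13,159.68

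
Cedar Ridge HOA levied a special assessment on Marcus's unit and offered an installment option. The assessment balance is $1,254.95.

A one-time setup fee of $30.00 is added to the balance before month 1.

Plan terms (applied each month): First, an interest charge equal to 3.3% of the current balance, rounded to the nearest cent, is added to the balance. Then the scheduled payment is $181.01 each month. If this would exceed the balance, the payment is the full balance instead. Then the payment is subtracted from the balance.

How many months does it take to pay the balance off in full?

# | Opening | Interest | Payment | End bal
1 | $1,284.95 | $42.40 | $181.01 | $1,146.34
2 | $1,146.34 | $37.83 | $181.01 | $1,003.16
3 | $1,003.16 | $33.10 | $181.01 | $855.25
4 | $855.25 | $28.22 | $181.01 | $702.46
5 | $702.46 | $23.18 | $181.01 | $544.63
6 | $544.63 | $17.97 | $181.01 | $381.59
7 | $381.59 | $12.59 | $181.01 | $213.17
8 | $213.17 | $7.03 | $181.01 | $39.19
9 | $39.19 | $1.29 | $40.48 | $0.00
Balance reaches $0.00 in month 9.

9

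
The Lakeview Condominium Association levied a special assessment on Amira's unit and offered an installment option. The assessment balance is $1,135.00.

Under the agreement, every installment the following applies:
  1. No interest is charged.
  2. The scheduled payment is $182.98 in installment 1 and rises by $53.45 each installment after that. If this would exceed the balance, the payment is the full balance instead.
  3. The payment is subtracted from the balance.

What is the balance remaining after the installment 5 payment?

$0.00

Installment 1: opening $1,135.00; payment $182.98; balance $952.02
Installment 2: opening $952.02; payment $236.43; balance $715.59
Installment 3: opening $715.59; payment $289.88; balance $425.71
Installment 4: opening $425.71; payment $343.33; balance $82.38
Installment 5: opening $82.38; payment $82.38; balance $0.00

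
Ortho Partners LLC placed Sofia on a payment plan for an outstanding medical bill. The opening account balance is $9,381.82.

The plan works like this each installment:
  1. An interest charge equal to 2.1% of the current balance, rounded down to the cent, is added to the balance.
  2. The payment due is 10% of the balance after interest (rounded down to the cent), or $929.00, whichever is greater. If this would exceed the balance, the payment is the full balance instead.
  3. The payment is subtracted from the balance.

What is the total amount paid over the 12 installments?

$10,649.53

Installment 1: opening $9,381.82; interest $197.01 → $9,578.83; payment $957.88; balance $8,620.95
Installment 2: opening $8,620.95; interest $181.03 → $8,801.98; payment $929.00; balance $7,872.98
Installment 3: opening $7,872.98; interest $165.33 → $8,038.31; payment $929.00; balance $7,109.31
Installment 4: opening $7,109.31; interest $149.29 → $7,258.60; payment $929.00; balance $6,329.60
Installment 5: opening $6,329.60; interest $132.92 → $6,462.52; payment $929.00; balance $5,533.52
Installment 6: opening $5,533.52; interest $116.20 → $5,649.72; payment $929.00; balance $4,720.72
Installment 7: opening $4,720.72; interest $99.13 → $4,819.85; payment $929.00; balance $3,890.85
Installment 8: opening $3,890.85; interest $81.70 → $3,972.55; payment $929.00; balance $3,043.55
Installment 9: opening $3,043.55; interest $63.91 → $3,107.46; payment $929.00; balance $2,178.46
Installment 10: opening $2,178.46; interest $45.74 → $2,224.20; payment $929.00; balance $1,295.20
Installment 11: opening $1,295.20; interest $27.19 → $1,322.39; payment $929.00; balance $393.39
Installment 12: opening $393.39; interest $8.26 → $401.65; payment $401.65; balance $0.00
Total paid: $10,649.53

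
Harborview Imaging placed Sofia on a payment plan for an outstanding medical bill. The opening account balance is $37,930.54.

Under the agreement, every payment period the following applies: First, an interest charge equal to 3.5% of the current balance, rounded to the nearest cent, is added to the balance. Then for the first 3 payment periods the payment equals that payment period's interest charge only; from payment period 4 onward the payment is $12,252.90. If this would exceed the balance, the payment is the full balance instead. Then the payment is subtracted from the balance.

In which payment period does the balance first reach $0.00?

Payment period 1: opening $37,930.54; interest $1,327.57 → $39,258.11; payment $1,327.57; balance $37,930.54
Payment period 2: opening $37,930.54; interest $1,327.57 → $39,258.11; payment $1,327.57; balance $37,930.54
Payment period 3: opening $37,930.54; interest $1,327.57 → $39,258.11; payment $1,327.57; balance $37,930.54
Payment period 4: opening $37,930.54; interest $1,327.57 → $39,258.11; payment $12,252.90; balance $27,005.21
Payment period 5: opening $27,005.21; interest $945.18 → $27,950.39; payment $12,252.90; balance $15,697.49
Payment period 6: opening $15,697.49; interest $549.41 → $16,246.90; payment $12,252.90; balance $3,994.00
Payment period 7: opening $3,994.00; interest $139.79 → $4,133.79; payment $4,133.79; balance $0.00
Balance reaches $0.00 in payment period 7.

7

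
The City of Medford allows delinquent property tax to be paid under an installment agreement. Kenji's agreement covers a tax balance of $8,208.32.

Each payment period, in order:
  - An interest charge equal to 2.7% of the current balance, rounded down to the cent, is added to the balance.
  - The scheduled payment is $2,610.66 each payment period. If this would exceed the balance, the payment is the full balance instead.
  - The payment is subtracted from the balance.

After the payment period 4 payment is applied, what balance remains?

# | Opening | Interest | Payment | End bal
1 | $8,208.32 | $221.62 | $2,610.66 | $5,819.28
2 | $5,819.28 | $157.12 | $2,610.66 | $3,365.74
3 | $3,365.74 | $90.87 | $2,610.66 | $845.95
4 | $845.95 | $22.84 | $868.79 | $0.00

$0.00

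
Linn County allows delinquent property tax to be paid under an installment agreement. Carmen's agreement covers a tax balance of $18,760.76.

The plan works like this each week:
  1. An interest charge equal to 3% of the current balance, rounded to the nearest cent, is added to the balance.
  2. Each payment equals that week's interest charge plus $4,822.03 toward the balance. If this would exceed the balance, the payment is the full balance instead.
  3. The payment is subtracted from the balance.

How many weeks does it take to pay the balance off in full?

4

Week 1: opening $18,760.76; interest $562.82 → $19,323.58; payment $5,384.85; balance $13,938.73
Week 2: opening $13,938.73; interest $418.16 → $14,356.89; payment $5,240.19; balance $9,116.70
Week 3: opening $9,116.70; interest $273.50 → $9,390.20; payment $5,095.53; balance $4,294.67
Week 4: opening $4,294.67; interest $128.84 → $4,423.51; payment $4,423.51; balance $0.00
Balance reaches $0.00 in week 4.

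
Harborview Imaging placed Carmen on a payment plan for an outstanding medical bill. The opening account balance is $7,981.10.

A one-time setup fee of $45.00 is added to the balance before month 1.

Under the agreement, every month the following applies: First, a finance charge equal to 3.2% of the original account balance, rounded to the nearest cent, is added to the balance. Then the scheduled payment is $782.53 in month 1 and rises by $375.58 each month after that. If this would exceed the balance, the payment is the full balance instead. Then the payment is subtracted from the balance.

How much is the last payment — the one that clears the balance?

Month 1: opening $8,026.10; interest $255.40 → $8,281.50; payment $782.53; balance $7,498.97
Month 2: opening $7,498.97; interest $255.40 → $7,754.37; payment $1,158.11; balance $6,596.26
Month 3: opening $6,596.26; interest $255.40 → $6,851.66; payment $1,533.69; balance $5,317.97
Month 4: opening $5,317.97; interest $255.40 → $5,573.37; payment $1,909.27; balance $3,664.10
Month 5: opening $3,664.10; interest $255.40 → $3,919.50; payment $2,284.85; balance $1,634.65
Month 6: opening $1,634.65; interest $255.40 → $1,890.05; payment $1,890.05; balance $0.00

$1,890.05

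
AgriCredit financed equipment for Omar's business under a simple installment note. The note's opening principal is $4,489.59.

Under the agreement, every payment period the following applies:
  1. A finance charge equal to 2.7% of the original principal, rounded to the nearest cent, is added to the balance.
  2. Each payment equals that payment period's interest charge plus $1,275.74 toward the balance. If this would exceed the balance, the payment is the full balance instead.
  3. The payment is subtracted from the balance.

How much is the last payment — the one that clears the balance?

$783.59

# | Opening | Interest | Payment | End bal
1 | $4,489.59 | $121.22 | $1,396.96 | $3,213.85
2 | $3,213.85 | $121.22 | $1,396.96 | $1,938.11
3 | $1,938.11 | $121.22 | $1,396.96 | $662.37
4 | $662.37 | $121.22 | $783.59 | $0.00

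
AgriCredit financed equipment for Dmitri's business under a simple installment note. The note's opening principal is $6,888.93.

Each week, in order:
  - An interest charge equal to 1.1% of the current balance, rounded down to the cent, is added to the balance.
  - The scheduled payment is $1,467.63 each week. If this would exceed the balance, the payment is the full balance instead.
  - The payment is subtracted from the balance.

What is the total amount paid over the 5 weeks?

# | Opening | Interest | Payment | End bal
1 | $6,888.93 | $75.77 | $1,467.63 | $5,497.07
2 | $5,497.07 | $60.46 | $1,467.63 | $4,089.90
3 | $4,089.90 | $44.98 | $1,467.63 | $2,667.25
4 | $2,667.25 | $29.33 | $1,467.63 | $1,228.95
5 | $1,228.95 | $13.51 | $1,242.46 | $0.00
Total paid: $7,112.98

$7,112.98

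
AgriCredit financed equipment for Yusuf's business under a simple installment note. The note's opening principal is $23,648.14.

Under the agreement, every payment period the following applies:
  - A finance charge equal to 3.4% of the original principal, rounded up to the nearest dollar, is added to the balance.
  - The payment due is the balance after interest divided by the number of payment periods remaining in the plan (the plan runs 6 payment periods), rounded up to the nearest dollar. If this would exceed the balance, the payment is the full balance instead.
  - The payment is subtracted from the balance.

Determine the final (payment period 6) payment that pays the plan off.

Payment period 1: opening $23,648.14; interest $805.00 → $24,453.14; payment $4,076.00; balance $20,377.14
Payment period 2: opening $20,377.14; interest $805.00 → $21,182.14; payment $4,237.00; balance $16,945.14
Payment period 3: opening $16,945.14; interest $805.00 → $17,750.14; payment $4,438.00; balance $13,312.14
Payment period 4: opening $13,312.14; interest $805.00 → $14,117.14; payment $4,706.00; balance $9,411.14
Payment period 5: opening $9,411.14; interest $805.00 → $10,216.14; payment $5,109.00; balance $5,107.14
Payment period 6: opening $5,107.14; interest $805.00 → $5,912.14; payment $5,912.14; balance $0.00

$5,912.14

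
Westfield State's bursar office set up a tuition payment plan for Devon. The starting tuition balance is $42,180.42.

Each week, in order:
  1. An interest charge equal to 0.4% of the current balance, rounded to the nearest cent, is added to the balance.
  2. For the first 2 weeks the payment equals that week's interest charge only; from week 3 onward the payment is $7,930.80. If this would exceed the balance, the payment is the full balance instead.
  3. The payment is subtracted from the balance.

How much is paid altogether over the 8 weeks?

Week 1: opening $42,180.42; interest $168.72 → $42,349.14; payment $168.72; balance $42,180.42
Week 2: opening $42,180.42; interest $168.72 → $42,349.14; payment $168.72; balance $42,180.42
Week 3: opening $42,180.42; interest $168.72 → $42,349.14; payment $7,930.80; balance $34,418.34
Week 4: opening $34,418.34; interest $137.67 → $34,556.01; payment $7,930.80; balance $26,625.21
Week 5: opening $26,625.21; interest $106.50 → $26,731.71; payment $7,930.80; balance $18,800.91
Week 6: opening $18,800.91; interest $75.20 → $18,876.11; payment $7,930.80; balance $10,945.31
Week 7: opening $10,945.31; interest $43.78 → $10,989.09; payment $7,930.80; balance $3,058.29
Week 8: opening $3,058.29; interest $12.23 → $3,070.52; payment $3,070.52; balance $0.00
Total paid: $43,061.96

$43,061.96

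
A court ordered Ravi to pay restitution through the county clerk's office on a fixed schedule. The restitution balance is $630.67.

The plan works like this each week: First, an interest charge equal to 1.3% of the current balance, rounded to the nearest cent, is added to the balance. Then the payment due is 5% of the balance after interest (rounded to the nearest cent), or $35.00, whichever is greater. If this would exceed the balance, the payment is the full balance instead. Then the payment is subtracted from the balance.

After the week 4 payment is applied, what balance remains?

Week 1: $630.67 +$8.20 interest = $638.87; pay $35.00 → $603.87
Week 2: $603.87 +$7.85 interest = $611.72; pay $35.00 → $576.72
Week 3: $576.72 +$7.50 interest = $584.22; pay $35.00 → $549.22
Week 4: $549.22 +$7.14 interest = $556.36; pay $35.00 → $521.36

$521.36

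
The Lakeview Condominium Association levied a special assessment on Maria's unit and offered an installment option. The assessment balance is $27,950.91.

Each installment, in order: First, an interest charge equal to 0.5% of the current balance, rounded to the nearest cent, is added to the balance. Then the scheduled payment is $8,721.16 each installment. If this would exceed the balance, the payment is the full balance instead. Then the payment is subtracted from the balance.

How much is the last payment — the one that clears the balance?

$2,088.15

Installment 1: opening $27,950.91; interest $139.75 → $28,090.66; payment $8,721.16; balance $19,369.50
Installment 2: opening $19,369.50; interest $96.85 → $19,466.35; payment $8,721.16; balance $10,745.19
Installment 3: opening $10,745.19; interest $53.73 → $10,798.92; payment $8,721.16; balance $2,077.76
Installment 4: opening $2,077.76; interest $10.39 → $2,088.15; payment $2,088.15; balance $0.00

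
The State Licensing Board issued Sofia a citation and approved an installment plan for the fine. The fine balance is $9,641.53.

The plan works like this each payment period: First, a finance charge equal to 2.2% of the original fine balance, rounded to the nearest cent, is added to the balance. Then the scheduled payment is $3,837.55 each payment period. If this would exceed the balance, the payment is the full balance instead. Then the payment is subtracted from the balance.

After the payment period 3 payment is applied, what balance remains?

$0.00

# | Opening | Interest | Payment | End bal
1 | $9,641.53 | $212.11 | $3,837.55 | $6,016.09
2 | $6,016.09 | $212.11 | $3,837.55 | $2,390.65
3 | $2,390.65 | $212.11 | $2,602.76 | $0.00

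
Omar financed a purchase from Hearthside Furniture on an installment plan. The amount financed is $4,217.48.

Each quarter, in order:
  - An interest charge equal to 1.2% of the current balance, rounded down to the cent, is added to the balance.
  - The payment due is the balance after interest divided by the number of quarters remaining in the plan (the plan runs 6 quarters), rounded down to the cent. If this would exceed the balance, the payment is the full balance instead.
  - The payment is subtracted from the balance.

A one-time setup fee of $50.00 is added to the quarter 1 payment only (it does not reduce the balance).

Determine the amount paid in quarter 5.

$746.11

Quarter 1: $4,217.48 +$50.60 interest = $4,268.08; pay $711.34 (+ $50.00 fee) → $3,556.74
Quarter 2: $3,556.74 +$42.68 interest = $3,599.42; pay $719.88 → $2,879.54
Quarter 3: $2,879.54 +$34.55 interest = $2,914.09; pay $728.52 → $2,185.57
Quarter 4: $2,185.57 +$26.22 interest = $2,211.79; pay $737.26 → $1,474.53
Quarter 5: $1,474.53 +$17.69 interest = $1,492.22; pay $746.11 → $746.11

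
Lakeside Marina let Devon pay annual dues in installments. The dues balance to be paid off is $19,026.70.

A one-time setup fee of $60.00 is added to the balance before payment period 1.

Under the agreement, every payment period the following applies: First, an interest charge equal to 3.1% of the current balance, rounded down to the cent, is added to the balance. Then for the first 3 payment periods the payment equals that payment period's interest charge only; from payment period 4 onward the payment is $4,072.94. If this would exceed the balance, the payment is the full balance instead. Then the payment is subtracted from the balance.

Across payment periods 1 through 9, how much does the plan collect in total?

$22,724.57

Payment period 1: opening $19,086.70; interest $591.68 → $19,678.38; payment $591.68; balance $19,086.70
Payment period 2: opening $19,086.70; interest $591.68 → $19,678.38; payment $591.68; balance $19,086.70
Payment period 3: opening $19,086.70; interest $591.68 → $19,678.38; payment $591.68; balance $19,086.70
Payment period 4: opening $19,086.70; interest $591.68 → $19,678.38; payment $4,072.94; balance $15,605.44
Payment period 5: opening $15,605.44; interest $483.76 → $16,089.20; payment $4,072.94; balance $12,016.26
Payment period 6: opening $12,016.26; interest $372.50 → $12,388.76; payment $4,072.94; balance $8,315.82
Payment period 7: opening $8,315.82; interest $257.79 → $8,573.61; payment $4,072.94; balance $4,500.67
Payment period 8: opening $4,500.67; interest $139.52 → $4,640.19; payment $4,072.94; balance $567.25
Payment period 9: opening $567.25; interest $17.58 → $584.83; payment $584.83; balance $0.00
Total paid: $22,724.57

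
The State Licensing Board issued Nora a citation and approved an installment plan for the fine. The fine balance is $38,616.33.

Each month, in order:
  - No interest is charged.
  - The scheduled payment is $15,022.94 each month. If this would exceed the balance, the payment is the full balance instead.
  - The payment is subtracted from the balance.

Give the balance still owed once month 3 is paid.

Month 1: opening $38,616.33; payment $15,022.94; balance $23,593.39
Month 2: opening $23,593.39; payment $15,022.94; balance $8,570.45
Month 3: opening $8,570.45; payment $8,570.45; balance $0.00

$0.00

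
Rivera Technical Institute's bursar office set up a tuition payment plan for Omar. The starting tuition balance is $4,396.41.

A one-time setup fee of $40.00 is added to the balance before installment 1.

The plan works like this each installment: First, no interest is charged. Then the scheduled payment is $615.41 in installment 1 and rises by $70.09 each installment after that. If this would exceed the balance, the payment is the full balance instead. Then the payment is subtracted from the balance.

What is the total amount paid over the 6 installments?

Installment 1: opening $4,436.41; payment $615.41; balance $3,821.00
Installment 2: opening $3,821.00; payment $685.50; balance $3,135.50
Installment 3: opening $3,135.50; payment $755.59; balance $2,379.91
Installment 4: opening $2,379.91; payment $825.68; balance $1,554.23
Installment 5: opening $1,554.23; payment $895.77; balance $658.46
Installment 6: opening $658.46; payment $658.46; balance $0.00
Total paid: $4,436.41

$4,436.41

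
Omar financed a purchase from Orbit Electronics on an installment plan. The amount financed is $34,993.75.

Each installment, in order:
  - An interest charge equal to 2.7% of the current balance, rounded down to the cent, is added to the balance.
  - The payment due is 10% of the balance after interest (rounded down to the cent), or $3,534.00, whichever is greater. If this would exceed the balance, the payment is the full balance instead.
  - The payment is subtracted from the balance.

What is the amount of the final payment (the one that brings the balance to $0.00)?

$2,321.92

# | Opening | Interest | Payment | End bal
1 | $34,993.75 | $944.83 | $3,593.85 | $32,344.73
2 | $32,344.73 | $873.30 | $3,534.00 | $29,684.03
3 | $29,684.03 | $801.46 | $3,534.00 | $26,951.49
4 | $26,951.49 | $727.69 | $3,534.00 | $24,145.18
5 | $24,145.18 | $651.91 | $3,534.00 | $21,263.09
6 | $21,263.09 | $574.10 | $3,534.00 | $18,303.19
7 | $18,303.19 | $494.18 | $3,534.00 | $15,263.37
8 | $15,263.37 | $412.11 | $3,534.00 | $12,141.48
9 | $12,141.48 | $327.81 | $3,534.00 | $8,935.29
10 | $8,935.29 | $241.25 | $3,534.00 | $5,642.54
11 | $5,642.54 | $152.34 | $3,534.00 | $2,260.88
12 | $2,260.88 | $61.04 | $2,321.92 | $0.00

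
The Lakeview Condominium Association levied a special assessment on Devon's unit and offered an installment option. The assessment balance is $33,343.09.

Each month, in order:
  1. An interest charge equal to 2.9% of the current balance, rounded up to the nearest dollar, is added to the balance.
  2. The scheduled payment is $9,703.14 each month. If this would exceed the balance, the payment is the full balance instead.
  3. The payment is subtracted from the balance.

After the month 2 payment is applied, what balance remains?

Month 1: opening $33,343.09; interest $967.00 → $34,310.09; payment $9,703.14; balance $24,606.95
Month 2: opening $24,606.95; interest $714.00 → $25,320.95; payment $9,703.14; balance $15,617.81

$15,617.81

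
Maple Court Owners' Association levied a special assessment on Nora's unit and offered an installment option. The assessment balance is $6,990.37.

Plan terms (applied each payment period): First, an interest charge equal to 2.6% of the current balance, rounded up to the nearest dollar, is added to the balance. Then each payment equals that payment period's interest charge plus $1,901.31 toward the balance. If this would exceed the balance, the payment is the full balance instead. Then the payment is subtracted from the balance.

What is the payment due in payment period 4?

Payment period 1: opening $6,990.37; interest $182.00 → $7,172.37; payment $2,083.31; balance $5,089.06
Payment period 2: opening $5,089.06; interest $133.00 → $5,222.06; payment $2,034.31; balance $3,187.75
Payment period 3: opening $3,187.75; interest $83.00 → $3,270.75; payment $1,984.31; balance $1,286.44
Payment period 4: opening $1,286.44; interest $34.00 → $1,320.44; payment $1,320.44; balance $0.00

$1,320.44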